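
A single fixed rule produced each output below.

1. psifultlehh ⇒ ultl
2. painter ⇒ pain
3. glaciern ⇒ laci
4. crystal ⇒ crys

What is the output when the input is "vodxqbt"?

The rule is to move the last 3 characters to the front (rotate right by 3), then keep only the last 4 characters.
On "vodxqbt": the first step gives "qbtvodx", and the second then gives "vodx".

vodx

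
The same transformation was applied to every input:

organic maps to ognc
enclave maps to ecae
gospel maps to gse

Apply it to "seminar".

smnr

The transformation: keep every other character starting from the first (positions 1st, 3rd, 5th, ...).
"seminar" → "smnr".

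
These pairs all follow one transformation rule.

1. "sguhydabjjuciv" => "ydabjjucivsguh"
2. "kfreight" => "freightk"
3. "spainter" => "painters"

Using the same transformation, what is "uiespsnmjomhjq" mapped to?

psnmjomhjquies

The transformation: move the last 3 characters to the front (rotate right by 3), then swap the front and back halves of the string.
Applying that to "uiespsnmjomhjq" gives "psnmjomhjquies".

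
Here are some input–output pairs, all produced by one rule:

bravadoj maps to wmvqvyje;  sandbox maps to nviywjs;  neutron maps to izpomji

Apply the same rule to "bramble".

The rule is to shift every letter 5 places backward in the alphabet (wrapping around).
On "bramble" that produces "wmvhwgz".

wmvhwgz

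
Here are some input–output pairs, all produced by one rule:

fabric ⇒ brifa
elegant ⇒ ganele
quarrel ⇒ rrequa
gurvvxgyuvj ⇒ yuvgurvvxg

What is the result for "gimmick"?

Rule — delete the last character, then move the last 3 characters to the front (rotate right by 3).
Working it through for "gimmick": intermediate "gimmic", final "micgim".

micgim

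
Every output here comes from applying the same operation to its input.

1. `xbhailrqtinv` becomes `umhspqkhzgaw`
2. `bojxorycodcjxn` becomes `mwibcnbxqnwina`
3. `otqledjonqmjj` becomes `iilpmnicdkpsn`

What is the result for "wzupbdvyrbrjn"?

miqaqxucaotyv

Rule — reverse the string, then shift every letter 1 place backward in the alphabet (wrapping around).
"wzupbdvyrbrjn" → "njrbryvdbpuzw" → "miqaqxucaotyv".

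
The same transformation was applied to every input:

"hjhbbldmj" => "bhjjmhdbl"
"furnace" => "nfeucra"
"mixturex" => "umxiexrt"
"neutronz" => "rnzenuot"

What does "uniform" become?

fumnrio

The pattern: take characters alternately from the front and the back (1st, last, 2nd, 2nd-last, ...), then move the last character to the front.
Starting from "uniform": after the first operation, "umnriof"; after the second, "fumnrio".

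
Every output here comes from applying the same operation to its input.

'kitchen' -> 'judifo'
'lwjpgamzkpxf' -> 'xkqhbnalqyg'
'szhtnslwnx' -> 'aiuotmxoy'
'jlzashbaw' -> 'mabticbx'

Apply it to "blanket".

mbolfu

The transformation: shift every letter 1 place forward in the alphabet (wrapping around), then delete the first character.
"blanket" → "cmbolfu" → "mbolfu".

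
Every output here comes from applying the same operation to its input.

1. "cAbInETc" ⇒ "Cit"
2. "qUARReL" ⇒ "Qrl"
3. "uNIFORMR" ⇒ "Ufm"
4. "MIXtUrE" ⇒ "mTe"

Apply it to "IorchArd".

In each case the input is transformed by: flip the case of every letter, then keep one character in every 3, starting at position 1 (positions 1st, 4th, 7th, ...).
On "IorchArd": the first step gives "iORCHaRD", and the second then gives "iCR".

iCR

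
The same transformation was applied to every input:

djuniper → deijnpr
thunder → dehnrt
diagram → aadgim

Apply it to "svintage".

aeginst

Rule — sort the characters into alphabetical order, then delete the last character.
Working it through for "svintage": intermediate "aeginstv", final "aeginst".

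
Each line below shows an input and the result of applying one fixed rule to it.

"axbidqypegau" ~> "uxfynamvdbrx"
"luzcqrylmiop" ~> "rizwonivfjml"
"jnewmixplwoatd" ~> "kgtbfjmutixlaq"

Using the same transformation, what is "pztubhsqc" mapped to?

Looking at the pairs, the operation is to shift every letter 3 places backward in the alphabet (wrapping around), then swap each adjacent pair of characters (1↔2, 3↔4, ...).
So "pztubhsqc" becomes "wmrqeynpz".

wmrqeynpz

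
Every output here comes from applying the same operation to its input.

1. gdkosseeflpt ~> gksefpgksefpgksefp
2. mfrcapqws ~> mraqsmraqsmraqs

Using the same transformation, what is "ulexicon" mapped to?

ueioueioueio

The rule is to keep every other character starting from the first (positions 1st, 3rd, 5th, ...), then write the whole string 3 times in a row.
Applying both steps to "ulexicon": "ueio", then "ueioueioueio".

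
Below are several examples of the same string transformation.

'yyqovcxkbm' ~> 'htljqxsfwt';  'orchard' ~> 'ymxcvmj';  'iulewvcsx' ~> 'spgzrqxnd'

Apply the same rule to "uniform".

In each case the input is transformed by: swap the first and last characters, then shift every letter 5 places backward in the alphabet (wrapping around).
Working it through for "uniform": intermediate "mniforu", final "hidajmp".

hidajmp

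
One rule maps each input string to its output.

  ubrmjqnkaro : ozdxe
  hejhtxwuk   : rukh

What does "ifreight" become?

Looking at the pairs, the operation is to keep every other character starting from the second (positions 2nd, 4th, 6th, ...), then shift every letter 13 places forward in the alphabet (wrapping around) — i.e. ROT13.
Starting from "ifreight": after the first operation, "fegt"; after the second, "srtg".

srtg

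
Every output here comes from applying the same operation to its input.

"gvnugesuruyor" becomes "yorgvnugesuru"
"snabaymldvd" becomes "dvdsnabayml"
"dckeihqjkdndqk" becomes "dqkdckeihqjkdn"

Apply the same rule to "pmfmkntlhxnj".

xnjpmfmkntlh

In each case the input is transformed by: move the last 3 characters to the front (rotate right by 3).
So "pmfmkntlhxnj" becomes "xnjpmfmkntlh".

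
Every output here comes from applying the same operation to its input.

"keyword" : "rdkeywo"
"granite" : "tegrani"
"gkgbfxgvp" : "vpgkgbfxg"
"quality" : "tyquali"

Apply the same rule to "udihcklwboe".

oeudihcklwb

The transformation: move the last 2 characters to the front (rotate right by 2).
Applying that to "udihcklwboe" gives "oeudihcklwb".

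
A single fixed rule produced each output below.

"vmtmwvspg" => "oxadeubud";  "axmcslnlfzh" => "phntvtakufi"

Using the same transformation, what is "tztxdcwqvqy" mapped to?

Looking at the pairs, the operation is to reverse the string, then shift every letter 8 places forward in the alphabet (wrapping around).
So "tztxdcwqvqy" becomes "gydyeklfbhb".

gydyeklfbhb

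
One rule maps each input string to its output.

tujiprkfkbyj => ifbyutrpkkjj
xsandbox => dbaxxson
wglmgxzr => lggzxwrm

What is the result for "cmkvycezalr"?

Rule — sort the characters into reverse alphabetical order, then move the last 3 characters to the front (rotate right by 3).
Working it through for "cmkvycezalr": intermediate "zyvrmlkecca", final "ccazyvrmlke".

ccazyvrmlke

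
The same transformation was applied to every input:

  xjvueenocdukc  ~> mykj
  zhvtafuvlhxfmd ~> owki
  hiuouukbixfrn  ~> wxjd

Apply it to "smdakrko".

Each output is the input with this applied: shift every letter 11 places backward in the alphabet (wrapping around), then keep only the first 4 characters.
For "smdakrko", step one produces "hbspzgzd"; step two turns that into "hbsp".

hbsp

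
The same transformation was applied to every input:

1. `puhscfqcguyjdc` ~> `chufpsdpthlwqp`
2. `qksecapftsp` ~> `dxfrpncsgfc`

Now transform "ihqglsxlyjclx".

vudtyfkylwpyk

The transformation: shift every letter 13 places forward in the alphabet (wrapping around) — i.e. ROT13.
Applying that to "ihqglsxlyjclx" gives "vudtyfkylwpyk".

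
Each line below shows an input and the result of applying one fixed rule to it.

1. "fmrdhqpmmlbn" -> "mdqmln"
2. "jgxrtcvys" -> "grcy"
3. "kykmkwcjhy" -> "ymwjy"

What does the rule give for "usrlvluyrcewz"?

sllycw

Each output is the input with this applied: keep every other character starting from the second (positions 2nd, 4th, 6th, ...).
So "usrlvluyrcewz" becomes "sllycw".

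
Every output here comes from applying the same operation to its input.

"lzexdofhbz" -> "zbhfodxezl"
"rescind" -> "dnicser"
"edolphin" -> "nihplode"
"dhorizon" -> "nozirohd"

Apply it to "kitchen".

The rule is to reverse the string.
Applying that to "kitchen" gives "nehctik".

nehctik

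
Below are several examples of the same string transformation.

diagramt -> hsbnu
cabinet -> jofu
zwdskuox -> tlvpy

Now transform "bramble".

Rule — delete the first 3 characters, then shift every letter 1 place forward in the alphabet (wrapping around).
Starting from "bramble": after the first operation, "mble"; after the second, "ncmf".

ncmf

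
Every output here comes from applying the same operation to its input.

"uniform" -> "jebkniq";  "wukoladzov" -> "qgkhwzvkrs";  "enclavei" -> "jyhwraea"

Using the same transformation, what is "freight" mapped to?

What's happening: move the first character to the end, then shift every letter 4 places backward in the alphabet (wrapping around).
On "freight": the first step gives "reightf", and the second then gives "naecdpb".

naecdpb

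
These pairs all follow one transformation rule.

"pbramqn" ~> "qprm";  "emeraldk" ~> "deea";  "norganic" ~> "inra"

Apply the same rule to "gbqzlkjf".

Each output is the input with this applied: move the last 2 characters to the front (rotate right by 2), then keep every other character starting from the first (positions 1st, 3rd, 5th, ...).
Working it through for "gbqzlkjf": intermediate "jfgbqzlk", final "jgql".

jgql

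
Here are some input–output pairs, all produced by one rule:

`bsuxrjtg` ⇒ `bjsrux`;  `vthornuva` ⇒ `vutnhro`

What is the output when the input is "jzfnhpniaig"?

jazifnnph

Rule — delete the last 2 characters, then take characters alternately from the front and the back (1st, last, 2nd, 2nd-last, ...).
Applying both steps to "jzfnhpniaig": "jzfnhpnia", then "jazifnnph".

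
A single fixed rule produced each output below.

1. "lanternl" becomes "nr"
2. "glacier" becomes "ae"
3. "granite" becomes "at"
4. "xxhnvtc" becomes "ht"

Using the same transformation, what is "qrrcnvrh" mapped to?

rv

Rule — keep one character in every 3, starting at position 3 (positions 3rd, 6th, 9th, ...).
On "qrrcnvrh" that produces "rv".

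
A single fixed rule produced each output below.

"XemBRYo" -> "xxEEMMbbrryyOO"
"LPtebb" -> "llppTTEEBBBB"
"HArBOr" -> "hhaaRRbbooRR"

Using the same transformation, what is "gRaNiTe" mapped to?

GGrrAAnnIIttEE

Looking at the pairs, the operation is to double every character, then flip the case of every letter.
On "gRaNiTe": the first step gives "ggRRaaNNiiTTee", and the second then gives "GGrrAAnnIIttEE".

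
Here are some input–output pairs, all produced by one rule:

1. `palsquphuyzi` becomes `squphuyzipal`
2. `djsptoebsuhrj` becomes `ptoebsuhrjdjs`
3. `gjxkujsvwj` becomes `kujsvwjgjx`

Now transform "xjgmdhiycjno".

Each output is the input with this applied: move the first 3 characters to the end (rotate left by 3).
For "xjgmdhiycjno" the result is "mdhiycjnoxjg".

mdhiycjnoxjg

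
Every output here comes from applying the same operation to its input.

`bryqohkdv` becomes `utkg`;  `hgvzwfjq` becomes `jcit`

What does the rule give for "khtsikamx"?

Looking at the pairs, the operation is to keep every other character starting from the second (positions 2nd, 4th, 6th, ...), then shift every letter 3 places forward in the alphabet (wrapping around).
For "khtsikamx", step one produces "hskm"; step two turns that into "kvnp".

kvnp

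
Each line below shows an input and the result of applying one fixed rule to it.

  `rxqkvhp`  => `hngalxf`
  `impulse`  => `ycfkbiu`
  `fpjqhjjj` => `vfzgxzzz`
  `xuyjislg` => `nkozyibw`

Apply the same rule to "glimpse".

wbycfiu

What's happening: shift every letter 10 places backward in the alphabet (wrapping around).
For "glimpse" the result is "wbycfiu".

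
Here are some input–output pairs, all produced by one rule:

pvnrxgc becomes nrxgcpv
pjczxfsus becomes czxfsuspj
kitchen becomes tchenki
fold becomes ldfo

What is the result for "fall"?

Each output is the input with this applied: move the first 2 characters to the end (rotate left by 2).
On "fall" that produces "llfa".

llfa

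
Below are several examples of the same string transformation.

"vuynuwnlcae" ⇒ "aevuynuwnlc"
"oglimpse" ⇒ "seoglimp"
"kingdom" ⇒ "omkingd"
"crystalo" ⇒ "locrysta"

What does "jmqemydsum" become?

The transformation: move the last 2 characters to the front (rotate right by 2).
So "jmqemydsum" becomes "umjmqemyds".

umjmqemyds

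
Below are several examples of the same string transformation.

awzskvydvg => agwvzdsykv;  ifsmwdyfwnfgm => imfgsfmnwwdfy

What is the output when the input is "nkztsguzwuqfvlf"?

nfklzvtfsqguuwz

Rule — take characters alternately from the front and the back (1st, last, 2nd, 2nd-last, ...).
For "nkztsguzwuqfvlf" the result is "nfklzvtfsqguuwz".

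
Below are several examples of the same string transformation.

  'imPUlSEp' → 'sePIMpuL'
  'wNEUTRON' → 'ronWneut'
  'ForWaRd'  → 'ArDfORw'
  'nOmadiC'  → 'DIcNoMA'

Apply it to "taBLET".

letTAb

Rule — flip the case of every letter, then move the last 3 characters to the front (rotate right by 3).
Working it through for "taBLET": intermediate "TAblet", final "letTAb".
(Check on "ForWaRd": → "fORwArD" → "ArDfORw" ✓)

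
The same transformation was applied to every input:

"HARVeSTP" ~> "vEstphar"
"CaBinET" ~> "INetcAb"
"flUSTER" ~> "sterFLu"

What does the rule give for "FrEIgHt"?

Each output is the input with this applied: flip the case of every letter, then move the first 3 characters to the end (rotate left by 3).
Starting from "FrEIgHt": after the first operation, "fReiGhT"; after the second, "iGhTfRe".

iGhTfRe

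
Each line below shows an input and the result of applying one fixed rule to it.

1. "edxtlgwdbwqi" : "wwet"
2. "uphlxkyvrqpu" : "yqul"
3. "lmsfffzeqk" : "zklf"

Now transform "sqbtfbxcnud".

xust

What's happening: keep one character in every 3, starting at position 1 (positions 1st, 4th, 7th, ...), then move the first 2 characters to the end (rotate left by 2).
On "sqbtfbxcnud": the first step gives "stxu", and the second then gives "xust".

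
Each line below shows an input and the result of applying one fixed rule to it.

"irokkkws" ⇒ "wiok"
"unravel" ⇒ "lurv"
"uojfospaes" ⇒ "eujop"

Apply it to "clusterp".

What's happening: keep every other character starting from the first (positions 1st, 3rd, 5th, ...), then move the last character to the front.
Doing the same to "clusterp": "rcut".
(Check on "irokkkws": → "iokw" → "wiok" ✓)

rcut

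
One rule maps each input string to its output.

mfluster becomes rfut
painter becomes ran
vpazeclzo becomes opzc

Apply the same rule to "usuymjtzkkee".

Rule — move the last 2 characters to the front (rotate right by 2), then keep every other character starting from the second (positions 2nd, 4th, 6th, ...).
So "usuymjtzkkee" becomes "esyjzk".
(Check on "mfluster": → "ermflust" → "rfut" ✓)

esyjzk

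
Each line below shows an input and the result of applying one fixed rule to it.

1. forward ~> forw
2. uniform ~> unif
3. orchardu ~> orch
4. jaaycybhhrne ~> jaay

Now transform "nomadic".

noma

Rule — keep only the first 4 characters.
On "nomadic" that produces "noma".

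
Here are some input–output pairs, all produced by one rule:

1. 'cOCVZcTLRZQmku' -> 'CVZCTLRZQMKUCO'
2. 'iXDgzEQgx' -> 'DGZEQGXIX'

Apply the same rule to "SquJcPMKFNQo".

UJCPMKFNQOSQ

Rule — move the first 2 characters to the end (rotate left by 2), then convert every letter to uppercase.
"SquJcPMKFNQo" → "uJcPMKFNQoSq" → "UJCPMKFNQOSQ".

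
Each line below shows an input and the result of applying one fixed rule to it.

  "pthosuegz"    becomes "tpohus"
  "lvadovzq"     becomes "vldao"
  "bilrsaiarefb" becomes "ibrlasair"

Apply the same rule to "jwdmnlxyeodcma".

What's happening: delete the last 3 characters, then swap each adjacent pair of characters (1↔2, 3↔4, ...).
Doing the same to "jwdmnlxyeodcma": "wjmdlnyxoed".

wjmdlnyxoed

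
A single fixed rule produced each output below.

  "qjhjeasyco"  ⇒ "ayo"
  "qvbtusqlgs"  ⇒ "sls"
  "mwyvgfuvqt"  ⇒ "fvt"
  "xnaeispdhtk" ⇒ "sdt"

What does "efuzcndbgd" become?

nbd

The transformation: keep every other character starting from the second (positions 2nd, 4th, 6th, ...), then keep only the last 3 characters.
Applying both steps to "efuzcndbgd": "fznbd", then "nbd".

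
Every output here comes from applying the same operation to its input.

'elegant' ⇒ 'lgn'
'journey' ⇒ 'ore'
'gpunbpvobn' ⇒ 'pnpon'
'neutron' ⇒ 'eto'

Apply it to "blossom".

The transformation: keep every other character starting from the second (positions 2nd, 4th, 6th, ...).
"blossom" → "lso".

lso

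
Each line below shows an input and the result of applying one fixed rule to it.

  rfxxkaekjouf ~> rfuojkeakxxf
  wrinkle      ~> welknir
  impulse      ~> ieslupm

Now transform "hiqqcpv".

Rule — move the first character to the end, then reverse the string.
For "hiqqcpv", step one produces "iqqcpvh"; step two turns that into "hvpcqqi".

hvpcqqi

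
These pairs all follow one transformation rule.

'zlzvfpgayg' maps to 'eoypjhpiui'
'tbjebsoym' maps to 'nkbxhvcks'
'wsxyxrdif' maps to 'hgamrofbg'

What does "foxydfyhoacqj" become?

Each output is the input with this applied: move the first 3 characters to the end (rotate left by 3), then shift every letter 9 places forward in the alphabet (wrapping around).
Doing the same to "foxydfyhoacqj": "hmohqxjlzsoxg".

hmohqxjlzsoxg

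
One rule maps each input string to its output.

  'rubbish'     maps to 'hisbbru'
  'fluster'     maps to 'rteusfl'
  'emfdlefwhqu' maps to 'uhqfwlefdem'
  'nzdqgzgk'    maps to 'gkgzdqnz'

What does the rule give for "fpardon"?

The rule is to swap each adjacent pair of characters (1↔2, 3↔4, ...), then reverse the string.
Applying both steps to "fpardon": "pfraodn", then "ndoarfp".

ndoarfp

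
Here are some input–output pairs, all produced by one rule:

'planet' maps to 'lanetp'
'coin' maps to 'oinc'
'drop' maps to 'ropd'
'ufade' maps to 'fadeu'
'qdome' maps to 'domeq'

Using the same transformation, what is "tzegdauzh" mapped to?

Each output is the input with this applied: move the first character to the end.
"tzegdauzh" → "zegdauzht".

zegdauzht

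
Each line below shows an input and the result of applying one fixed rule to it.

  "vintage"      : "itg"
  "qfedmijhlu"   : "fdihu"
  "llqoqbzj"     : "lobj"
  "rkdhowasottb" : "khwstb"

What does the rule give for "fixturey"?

itry

The rule is to keep every other character starting from the second (positions 2nd, 4th, 6th, ...).
For "fixturey" the result is "itry".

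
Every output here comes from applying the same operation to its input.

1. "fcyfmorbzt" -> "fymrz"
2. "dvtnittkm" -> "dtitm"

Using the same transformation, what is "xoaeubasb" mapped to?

xauab

Looking at the pairs, the operation is to keep every other character starting from the first (positions 1st, 3rd, 5th, ...).
For "xoaeubasb" the result is "xauab".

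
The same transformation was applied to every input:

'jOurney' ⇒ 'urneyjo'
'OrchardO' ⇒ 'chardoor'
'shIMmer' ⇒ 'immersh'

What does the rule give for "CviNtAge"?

intagecv

Each output is the input with this applied: move the first 2 characters to the end (rotate left by 2), then convert every letter to lowercase.
Working it through for "CviNtAge": intermediate "iNtAgeCv", final "intagecv".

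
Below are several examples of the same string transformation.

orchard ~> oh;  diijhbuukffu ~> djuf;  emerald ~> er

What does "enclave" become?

What's happening: move the last character to the front, then keep one character in every 3, starting at position 2 (positions 2nd, 5th, 8th, ...).
Applying both steps to "enclave": "eenclav", then "el".

el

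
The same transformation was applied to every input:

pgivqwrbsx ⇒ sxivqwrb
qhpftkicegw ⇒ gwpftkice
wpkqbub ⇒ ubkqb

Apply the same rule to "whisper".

erisp

The pattern: delete the first 2 characters, then move the last 2 characters to the front (rotate right by 2).
"whisper" → "isper" → "erisp".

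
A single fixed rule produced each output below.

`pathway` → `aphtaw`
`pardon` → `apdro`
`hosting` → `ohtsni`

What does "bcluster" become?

cbultse

In each case the input is transformed by: delete the last character, then swap each adjacent pair of characters (1↔2, 3↔4, ...).
On "bcluster": the first step gives "bcluste", and the second then gives "cbultse".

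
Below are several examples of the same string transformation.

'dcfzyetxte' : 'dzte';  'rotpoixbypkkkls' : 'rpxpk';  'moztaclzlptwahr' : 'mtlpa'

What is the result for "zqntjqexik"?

ztek

The rule is to keep one character in every 3, starting at position 1 (positions 1st, 4th, 7th, ...).
"zqntjqexik" → "ztek".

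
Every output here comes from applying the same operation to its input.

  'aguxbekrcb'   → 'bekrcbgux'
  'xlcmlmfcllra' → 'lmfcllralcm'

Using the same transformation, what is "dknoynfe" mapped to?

The pattern: delete the first character, then move the first 3 characters to the end (rotate left by 3).
For "dknoynfe" the result is "ynfekno".

ynfekno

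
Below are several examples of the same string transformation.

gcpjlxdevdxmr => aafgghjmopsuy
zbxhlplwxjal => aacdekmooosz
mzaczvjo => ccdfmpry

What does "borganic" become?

defjlqru

The pattern: shift every letter 3 places forward in the alphabet (wrapping around), then sort the characters into alphabetical order.
Applying both steps to "borganic": "erujdqlf", then "defjlqru".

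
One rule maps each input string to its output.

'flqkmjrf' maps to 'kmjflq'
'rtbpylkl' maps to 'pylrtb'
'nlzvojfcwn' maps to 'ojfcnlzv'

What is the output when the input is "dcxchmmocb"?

hmmodcxc

Each output is the input with this applied: delete the last 2 characters, then swap the front and back halves of the string.
Working it through for "dcxchmmocb": intermediate "dcxchmmo", final "hmmodcxc".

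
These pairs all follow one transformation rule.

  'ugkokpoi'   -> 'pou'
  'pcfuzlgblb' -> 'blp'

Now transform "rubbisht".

In each case the input is transformed by: swap the first and last characters, then keep only the last 3 characters.
Applying that to "rubbisht" gives "shr".
(Check on "pcfuzlgblb": → "bcfuzlgblp" → "blp" ✓)

shr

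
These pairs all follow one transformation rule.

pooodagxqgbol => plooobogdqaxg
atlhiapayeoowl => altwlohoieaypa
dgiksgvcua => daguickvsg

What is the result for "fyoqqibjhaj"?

The rule is to take characters alternately from the front and the back (1st, last, 2nd, 2nd-last, ...).
On "fyoqqibjhaj" that produces "fjyaohqjqbi".

fjyaohqjqbi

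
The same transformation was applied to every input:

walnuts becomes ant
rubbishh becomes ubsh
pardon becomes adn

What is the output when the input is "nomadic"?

oai

In each case the input is transformed by: keep every other character starting from the second (positions 2nd, 4th, 6th, ...).
"nomadic" → "oai".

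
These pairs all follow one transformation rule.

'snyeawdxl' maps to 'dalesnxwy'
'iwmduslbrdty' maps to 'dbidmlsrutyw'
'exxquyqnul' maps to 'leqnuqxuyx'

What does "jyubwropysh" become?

The rule is to sort the characters into alphabetical order, then swap each adjacent pair of characters (1↔2, 3↔4, ...).
Starting from "jyubwropysh": after the first operation, "bhjoprsuwyy"; after the second, "hbojrpusywy".

hbojrpusywy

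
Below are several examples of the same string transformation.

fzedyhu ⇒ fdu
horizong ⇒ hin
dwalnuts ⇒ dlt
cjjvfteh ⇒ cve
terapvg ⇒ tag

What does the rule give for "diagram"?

dgm

Each output is the input with this applied: keep one character in every 3, starting at position 1 (positions 1st, 4th, 7th, ...).
On "diagram" that produces "dgm".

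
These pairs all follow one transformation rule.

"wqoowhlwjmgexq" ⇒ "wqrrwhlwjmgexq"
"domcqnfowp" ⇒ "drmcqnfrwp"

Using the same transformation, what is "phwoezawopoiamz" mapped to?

The rule is to replace every "o" with "r".
Applying that to "phwoezawopoiamz" gives "phwrezawrpriamz".

phwrezawrpriamz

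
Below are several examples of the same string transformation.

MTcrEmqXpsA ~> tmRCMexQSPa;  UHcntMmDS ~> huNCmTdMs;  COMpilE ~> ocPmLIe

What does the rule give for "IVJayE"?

viAjeY

The rule is to flip the case of every letter, then swap each adjacent pair of characters (1↔2, 3↔4, ...).
"IVJayE" → "ivjAYe" → "viAjeY".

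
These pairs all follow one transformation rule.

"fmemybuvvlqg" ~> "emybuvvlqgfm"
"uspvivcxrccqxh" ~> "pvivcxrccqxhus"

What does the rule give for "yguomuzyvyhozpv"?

uomuzyvyhozpvyg

In each case the input is transformed by: move the first 2 characters to the end (rotate left by 2).
So "yguomuzyvyhozpv" becomes "uomuzyvyhozpvyg".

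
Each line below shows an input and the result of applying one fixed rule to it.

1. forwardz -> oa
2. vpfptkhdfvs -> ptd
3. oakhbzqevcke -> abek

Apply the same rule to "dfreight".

The rule is to delete the last character, then keep one character in every 3, starting at position 2 (positions 2nd, 5th, 8th, ...).
Applying both steps to "dfreight": "dfreigh", then "fi".

fi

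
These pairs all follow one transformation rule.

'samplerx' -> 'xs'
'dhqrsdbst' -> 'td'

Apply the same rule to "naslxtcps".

sn

The pattern: move the first character to the end, then keep only the last 2 characters.
Applying both steps to "naslxtcps": "aslxtcpsn", then "sn".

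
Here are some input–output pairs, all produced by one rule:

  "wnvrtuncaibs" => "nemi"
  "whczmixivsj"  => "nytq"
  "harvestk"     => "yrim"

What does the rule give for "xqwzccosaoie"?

ohnq

Each output is the input with this applied: shift every letter 9 places backward in the alphabet (wrapping around), then keep only the first 4 characters.
Starting from "xqwzccosaoie": after the first operation, "ohnqttfjrfzv"; after the second, "ohnq".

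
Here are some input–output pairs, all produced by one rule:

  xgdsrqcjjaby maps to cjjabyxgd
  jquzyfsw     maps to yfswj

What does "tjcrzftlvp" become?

In each case the input is transformed by: swap the front and back halves of the string, then delete the last 3 characters.
Starting from "tjcrzftlvp": after the first operation, "ftlvptjcrz"; after the second, "ftlvptj".

ftlvptj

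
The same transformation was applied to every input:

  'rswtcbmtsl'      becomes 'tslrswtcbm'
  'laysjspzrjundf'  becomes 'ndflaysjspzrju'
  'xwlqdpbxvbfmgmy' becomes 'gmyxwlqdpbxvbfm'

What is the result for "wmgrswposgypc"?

ypcwmgrswposg

The rule is to move the last 3 characters to the front (rotate right by 3).
On "wmgrswposgypc" that produces "ypcwmgrswposg".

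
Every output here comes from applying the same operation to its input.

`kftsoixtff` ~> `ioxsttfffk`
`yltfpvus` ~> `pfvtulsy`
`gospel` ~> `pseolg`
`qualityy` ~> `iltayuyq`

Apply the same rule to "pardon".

droanp

The pattern: swap the front and back halves of the string, then take characters alternately from the front and the back (1st, last, 2nd, 2nd-last, ...).
Starting from "pardon": after the first operation, "donpar"; after the second, "droanp".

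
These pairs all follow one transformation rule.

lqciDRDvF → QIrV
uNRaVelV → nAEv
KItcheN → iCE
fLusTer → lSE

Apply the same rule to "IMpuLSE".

mUs

The rule is to keep every other character starting from the second (positions 2nd, 4th, 6th, ...), then flip the case of every letter.
Applying both steps to "IMpuLSE": "MuS", then "mUs".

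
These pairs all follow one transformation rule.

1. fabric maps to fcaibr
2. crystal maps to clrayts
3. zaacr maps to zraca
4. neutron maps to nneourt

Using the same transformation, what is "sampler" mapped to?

Looking at the pairs, the operation is to take characters alternately from the front and the back (1st, last, 2nd, 2nd-last, ...).
For "sampler" the result is "sraemlp".

sraemlp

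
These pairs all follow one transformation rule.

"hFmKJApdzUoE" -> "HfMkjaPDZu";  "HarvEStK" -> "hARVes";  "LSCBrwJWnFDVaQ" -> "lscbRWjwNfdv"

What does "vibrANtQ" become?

VIBRan

The transformation: delete the last 2 characters, then flip the case of every letter.
Working it through for "vibrANtQ": intermediate "vibrAN", final "VIBRan".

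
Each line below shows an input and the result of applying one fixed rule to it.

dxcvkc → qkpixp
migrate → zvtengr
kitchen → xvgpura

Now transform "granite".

tenavgr

What's happening: shift every letter 13 places forward in the alphabet (wrapping around) — i.e. ROT13.
On "granite" that produces "tenavgr".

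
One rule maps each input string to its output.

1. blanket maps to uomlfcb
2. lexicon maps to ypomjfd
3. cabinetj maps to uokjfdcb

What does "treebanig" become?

usojhffcb

Rule — sort the characters into reverse alphabetical order, then shift every letter 1 place forward in the alphabet (wrapping around).
"treebanig" → "trnigeeba" → "usojhffcb".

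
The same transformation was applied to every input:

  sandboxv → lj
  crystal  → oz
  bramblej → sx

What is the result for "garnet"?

In each case the input is transformed by: shift every letter 12 places backward in the alphabet (wrapping around), then keep only the last 2 characters.
Doing the same to "garnet": "sh".
(Check on "crystal": → "qfmghoz" → "oz" ✓)

sh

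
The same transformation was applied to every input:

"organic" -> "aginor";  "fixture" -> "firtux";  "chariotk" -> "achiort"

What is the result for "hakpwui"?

ahkpuw

The pattern: delete the last character, then sort the characters into alphabetical order.
So "hakpwui" becomes "ahkpuw".
(Check on "chariotk": → "chariot" → "achiort" ✓)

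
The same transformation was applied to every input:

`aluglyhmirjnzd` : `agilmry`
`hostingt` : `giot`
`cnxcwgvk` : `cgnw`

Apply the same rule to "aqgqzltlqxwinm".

The transformation: sort the characters into alphabetical order, then keep every other character starting from the first (positions 1st, 3rd, 5th, ...).
Applying both steps to "aqgqzltlqxwinm": "agillmnqqqtwxz", then "ailnqtx".

ailnqtx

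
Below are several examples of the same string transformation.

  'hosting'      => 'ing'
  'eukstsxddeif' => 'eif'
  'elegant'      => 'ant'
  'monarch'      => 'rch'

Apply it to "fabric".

Each output is the input with this applied: keep only the last 3 characters.
"fabric" → "ric".

ric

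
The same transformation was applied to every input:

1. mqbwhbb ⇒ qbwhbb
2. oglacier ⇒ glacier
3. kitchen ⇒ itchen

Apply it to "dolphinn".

The transformation: delete the first character.
Applying that to "dolphinn" gives "olphinn".

olphinn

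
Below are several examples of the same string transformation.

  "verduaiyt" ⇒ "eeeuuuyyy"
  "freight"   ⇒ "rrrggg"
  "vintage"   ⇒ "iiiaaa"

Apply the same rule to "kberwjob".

bbbwwwbbb

The rule is to keep one character in every 3, starting at position 2 (positions 2nd, 5th, 8th, ...), then repeat every character 3 times.
Starting from "kberwjob": after the first operation, "bwb"; after the second, "bbbwwwbbb".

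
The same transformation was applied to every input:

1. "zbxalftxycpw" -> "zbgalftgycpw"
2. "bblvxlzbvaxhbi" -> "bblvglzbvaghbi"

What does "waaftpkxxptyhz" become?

The pattern: replace every "x" with "g".
Applying that to "waaftpkxxptyhz" gives "waaftpkggptyhz".

waaftpkggptyhz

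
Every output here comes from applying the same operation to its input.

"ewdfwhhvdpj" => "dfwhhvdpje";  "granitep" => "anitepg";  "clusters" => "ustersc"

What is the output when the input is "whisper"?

The pattern: move the first character to the end, then delete the first character.
On "whisper": the first step gives "hisperw", and the second then gives "isperw".

isperw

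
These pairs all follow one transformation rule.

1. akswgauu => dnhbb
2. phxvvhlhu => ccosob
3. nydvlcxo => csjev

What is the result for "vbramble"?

htisl

Looking at the pairs, the operation is to shift every letter 7 places forward in the alphabet (wrapping around), then delete the first 3 characters.
Starting from "vbramble": after the first operation, "ciyhtisl"; after the second, "htisl".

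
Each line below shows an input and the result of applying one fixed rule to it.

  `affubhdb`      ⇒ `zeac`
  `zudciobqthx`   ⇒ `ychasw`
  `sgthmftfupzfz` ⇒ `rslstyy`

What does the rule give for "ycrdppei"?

xqod

Each output is the input with this applied: shift every letter 1 place backward in the alphabet (wrapping around), then keep every other character starting from the first (positions 1st, 3rd, 5th, ...).
"ycrdppei" → "xbqcoodh" → "xqod".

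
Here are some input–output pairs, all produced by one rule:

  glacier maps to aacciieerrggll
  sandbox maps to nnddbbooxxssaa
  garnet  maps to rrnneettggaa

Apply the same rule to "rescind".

sscciinnddrree

What's happening: move the first 2 characters to the end (rotate left by 2), then double every character.
Starting from "rescind": after the first operation, "scindre"; after the second, "sscciinnddrree".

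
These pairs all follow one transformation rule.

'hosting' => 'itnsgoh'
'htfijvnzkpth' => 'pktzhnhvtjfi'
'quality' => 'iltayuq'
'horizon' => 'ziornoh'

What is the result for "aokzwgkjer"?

What's happening: move the last 3 characters to the front (rotate right by 3), then take characters alternately from the front and the back (1st, last, 2nd, 2nd-last, ...).
For "aokzwgkjer" the result is "jkegrwazok".

jkegrwazok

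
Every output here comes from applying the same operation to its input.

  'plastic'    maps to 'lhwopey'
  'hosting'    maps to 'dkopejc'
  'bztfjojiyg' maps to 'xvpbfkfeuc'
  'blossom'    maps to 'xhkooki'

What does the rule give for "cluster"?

What's happening: shift every letter 4 places backward in the alphabet (wrapping around).
On "cluster" that produces "yhqopan".

yhqopan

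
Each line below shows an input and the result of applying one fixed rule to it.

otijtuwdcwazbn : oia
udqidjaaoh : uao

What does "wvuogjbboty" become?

The rule is to keep every other character starting from the first (positions 1st, 3rd, 5th, ...), then keep only the vowels.
Applying both steps to "wvuogjbboty": "wugboy", then "uo".
(Check on "udqidjaaoh": → "uqdao" → "uao" ✓)

uo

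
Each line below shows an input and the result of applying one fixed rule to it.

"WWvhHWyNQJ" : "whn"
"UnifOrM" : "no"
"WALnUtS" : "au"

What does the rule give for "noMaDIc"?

od

Each output is the input with this applied: keep one character in every 3, starting at position 2 (positions 2nd, 5th, 8th, ...), then convert every letter to lowercase.
So "noMaDIc" becomes "od".
(Check on "WALnUtS": → "AU" → "au" ✓)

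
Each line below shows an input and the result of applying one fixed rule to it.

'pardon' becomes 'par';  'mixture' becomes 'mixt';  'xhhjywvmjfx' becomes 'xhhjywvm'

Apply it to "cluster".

clus

Rule — delete the last 3 characters.
Applying that to "cluster" gives "clus".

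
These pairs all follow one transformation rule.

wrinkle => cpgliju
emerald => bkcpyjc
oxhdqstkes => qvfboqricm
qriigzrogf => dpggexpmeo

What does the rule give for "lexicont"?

rcvgamlj

The rule is to shift every letter 2 places backward in the alphabet (wrapping around), then swap the first and last characters.
Working it through for "lexicont": intermediate "jcvgamlr", final "rcvgamlj".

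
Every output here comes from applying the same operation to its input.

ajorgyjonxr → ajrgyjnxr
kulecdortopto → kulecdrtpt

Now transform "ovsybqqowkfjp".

The rule is to remove every "o".
On "ovsybqqowkfjp" that produces "vsybqqwkfjp".

vsybqqwkfjp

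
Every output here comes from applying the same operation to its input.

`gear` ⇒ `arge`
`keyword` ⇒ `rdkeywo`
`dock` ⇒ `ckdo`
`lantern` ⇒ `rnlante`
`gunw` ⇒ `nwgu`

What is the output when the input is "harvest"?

In each case the input is transformed by: move the last 2 characters to the front (rotate right by 2).
For "harvest" the result is "stharve".

stharve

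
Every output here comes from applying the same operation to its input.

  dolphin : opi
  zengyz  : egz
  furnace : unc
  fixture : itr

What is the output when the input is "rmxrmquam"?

mrqa

The transformation: keep every other character starting from the second (positions 2nd, 4th, 6th, ...).
So "rmxrmquam" becomes "mrqa".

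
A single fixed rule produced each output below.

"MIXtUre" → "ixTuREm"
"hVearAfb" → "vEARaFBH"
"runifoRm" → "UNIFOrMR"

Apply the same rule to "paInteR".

Each output is the input with this applied: flip the case of every letter, then move the first character to the end.
So "paInteR" becomes "AiNTErP".

AiNTErP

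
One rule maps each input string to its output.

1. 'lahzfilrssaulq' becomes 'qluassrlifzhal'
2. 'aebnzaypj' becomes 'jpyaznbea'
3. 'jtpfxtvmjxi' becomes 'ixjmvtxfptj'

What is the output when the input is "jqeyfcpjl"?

The rule is to reverse the string.
"jqeyfcpjl" → "ljpcfyeqj".

ljpcfyeqj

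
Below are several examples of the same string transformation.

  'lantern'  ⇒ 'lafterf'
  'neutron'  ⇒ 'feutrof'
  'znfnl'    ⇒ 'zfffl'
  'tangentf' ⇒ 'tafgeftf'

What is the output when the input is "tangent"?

tafgeft

Rule — replace every "n" with "f".
Applying that to "tangent" gives "tafgeft".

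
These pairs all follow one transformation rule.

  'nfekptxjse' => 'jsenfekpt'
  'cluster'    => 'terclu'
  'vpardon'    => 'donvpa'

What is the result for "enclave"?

What's happening: move the last 3 characters to the front (rotate right by 3), then delete the last character.
For "enclave", step one produces "aveencl"; step two turns that into "aveenc".

aveenc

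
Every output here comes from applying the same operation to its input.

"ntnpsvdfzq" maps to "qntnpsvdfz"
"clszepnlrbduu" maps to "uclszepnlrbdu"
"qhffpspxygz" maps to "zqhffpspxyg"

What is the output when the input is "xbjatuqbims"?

The transformation: move the last character to the front.
Doing the same to "xbjatuqbims": "sxbjatuqbim".

sxbjatuqbim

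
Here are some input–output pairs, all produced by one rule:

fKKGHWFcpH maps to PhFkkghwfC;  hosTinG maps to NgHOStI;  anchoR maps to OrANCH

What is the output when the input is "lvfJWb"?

The transformation: flip the case of every letter, then move the last 2 characters to the front (rotate right by 2).
"lvfJWb" → "wBLVFj".

wBLVFj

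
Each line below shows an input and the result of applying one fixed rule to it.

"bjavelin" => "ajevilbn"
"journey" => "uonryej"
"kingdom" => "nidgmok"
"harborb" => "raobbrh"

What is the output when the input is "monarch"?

norahcm

In each case the input is transformed by: move the first character to the end, then swap each adjacent pair of characters (1↔2, 3↔4, ...).
Working it through for "monarch": intermediate "onarchm", final "norahcm".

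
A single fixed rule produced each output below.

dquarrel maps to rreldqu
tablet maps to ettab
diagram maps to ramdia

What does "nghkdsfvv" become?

The transformation: move the first 3 characters to the end (rotate left by 3), then delete the first character.
So "nghkdsfvv" becomes "dsfvvngh".

dsfvvngh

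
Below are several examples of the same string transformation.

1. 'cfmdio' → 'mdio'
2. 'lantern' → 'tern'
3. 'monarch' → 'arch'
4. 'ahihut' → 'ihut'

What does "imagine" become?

In each case the input is transformed by: keep only the last 4 characters.
Applying that to "imagine" gives "gine".

gine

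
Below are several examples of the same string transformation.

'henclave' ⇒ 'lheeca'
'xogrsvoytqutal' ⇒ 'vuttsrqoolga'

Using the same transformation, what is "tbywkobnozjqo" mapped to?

Each output is the input with this applied: sort the characters into reverse alphabetical order, then delete the first 2 characters.
For "tbywkobnozjqo", step one produces "zywtqooonkjbb"; step two turns that into "wtqooonkjbb".

wtqooonkjbb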